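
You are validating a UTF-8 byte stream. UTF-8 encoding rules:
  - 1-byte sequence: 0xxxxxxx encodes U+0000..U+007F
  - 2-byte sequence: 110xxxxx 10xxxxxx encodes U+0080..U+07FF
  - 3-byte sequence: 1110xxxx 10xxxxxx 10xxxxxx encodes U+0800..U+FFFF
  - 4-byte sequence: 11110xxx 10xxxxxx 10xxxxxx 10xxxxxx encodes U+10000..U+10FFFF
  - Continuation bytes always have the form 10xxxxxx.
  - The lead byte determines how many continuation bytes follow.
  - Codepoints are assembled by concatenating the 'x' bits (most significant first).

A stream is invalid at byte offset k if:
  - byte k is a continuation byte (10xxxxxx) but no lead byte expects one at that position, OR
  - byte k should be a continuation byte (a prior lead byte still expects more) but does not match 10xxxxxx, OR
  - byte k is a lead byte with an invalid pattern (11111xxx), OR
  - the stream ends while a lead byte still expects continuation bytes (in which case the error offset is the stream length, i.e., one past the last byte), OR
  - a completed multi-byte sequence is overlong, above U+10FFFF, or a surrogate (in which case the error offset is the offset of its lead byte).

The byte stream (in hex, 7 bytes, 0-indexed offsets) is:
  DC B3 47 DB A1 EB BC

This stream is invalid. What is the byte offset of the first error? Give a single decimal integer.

Byte[0]=DC: 2-byte lead, need 1 cont bytes. acc=0x1C
Byte[1]=B3: continuation. acc=(acc<<6)|0x33=0x733
Completed: cp=U+0733 (starts at byte 0)
Byte[2]=47: 1-byte ASCII. cp=U+0047
Byte[3]=DB: 2-byte lead, need 1 cont bytes. acc=0x1B
Byte[4]=A1: continuation. acc=(acc<<6)|0x21=0x6E1
Completed: cp=U+06E1 (starts at byte 3)
Byte[5]=EB: 3-byte lead, need 2 cont bytes. acc=0xB
Byte[6]=BC: continuation. acc=(acc<<6)|0x3C=0x2FC
Byte[7]: stream ended, expected continuation. INVALID

Answer: 7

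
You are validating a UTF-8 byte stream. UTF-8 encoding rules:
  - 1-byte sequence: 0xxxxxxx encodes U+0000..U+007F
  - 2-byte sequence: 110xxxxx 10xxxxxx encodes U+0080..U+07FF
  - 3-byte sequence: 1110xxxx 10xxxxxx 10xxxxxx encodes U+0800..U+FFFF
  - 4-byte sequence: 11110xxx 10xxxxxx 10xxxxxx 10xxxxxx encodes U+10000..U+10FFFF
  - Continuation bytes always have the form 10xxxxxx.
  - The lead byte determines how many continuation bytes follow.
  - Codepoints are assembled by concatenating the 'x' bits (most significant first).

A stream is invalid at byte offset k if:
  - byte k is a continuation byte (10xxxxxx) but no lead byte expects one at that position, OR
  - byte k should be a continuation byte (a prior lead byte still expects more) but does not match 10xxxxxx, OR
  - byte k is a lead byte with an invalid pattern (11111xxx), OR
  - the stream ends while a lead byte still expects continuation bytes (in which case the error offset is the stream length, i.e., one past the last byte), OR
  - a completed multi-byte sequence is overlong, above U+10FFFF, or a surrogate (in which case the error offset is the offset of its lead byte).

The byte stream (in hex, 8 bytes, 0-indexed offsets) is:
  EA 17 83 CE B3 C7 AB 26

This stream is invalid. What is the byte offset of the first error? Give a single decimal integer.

Answer: 1

Derivation:
Byte[0]=EA: 3-byte lead, need 2 cont bytes. acc=0xA
Byte[1]=17: expected 10xxxxxx continuation. INVALID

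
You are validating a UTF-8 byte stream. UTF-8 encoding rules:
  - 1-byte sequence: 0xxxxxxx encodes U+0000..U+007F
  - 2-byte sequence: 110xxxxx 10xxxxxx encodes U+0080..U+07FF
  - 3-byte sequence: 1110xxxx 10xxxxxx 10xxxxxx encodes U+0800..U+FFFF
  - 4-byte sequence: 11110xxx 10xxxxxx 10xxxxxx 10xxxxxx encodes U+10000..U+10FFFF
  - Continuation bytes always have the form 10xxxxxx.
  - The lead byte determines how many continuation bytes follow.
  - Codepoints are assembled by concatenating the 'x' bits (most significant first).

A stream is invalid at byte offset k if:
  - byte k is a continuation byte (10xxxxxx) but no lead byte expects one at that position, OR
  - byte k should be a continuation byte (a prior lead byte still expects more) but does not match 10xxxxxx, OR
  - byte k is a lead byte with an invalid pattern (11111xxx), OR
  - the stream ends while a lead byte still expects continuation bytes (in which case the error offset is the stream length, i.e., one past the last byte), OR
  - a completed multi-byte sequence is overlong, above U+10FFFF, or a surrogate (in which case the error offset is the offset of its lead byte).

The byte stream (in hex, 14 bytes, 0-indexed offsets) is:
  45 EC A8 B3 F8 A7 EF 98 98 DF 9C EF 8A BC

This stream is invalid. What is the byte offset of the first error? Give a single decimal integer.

Byte[0]=45: 1-byte ASCII. cp=U+0045
Byte[1]=EC: 3-byte lead, need 2 cont bytes. acc=0xC
Byte[2]=A8: continuation. acc=(acc<<6)|0x28=0x328
Byte[3]=B3: continuation. acc=(acc<<6)|0x33=0xCA33
Completed: cp=U+CA33 (starts at byte 1)
Byte[4]=F8: INVALID lead byte (not 0xxx/110x/1110/11110)

Answer: 4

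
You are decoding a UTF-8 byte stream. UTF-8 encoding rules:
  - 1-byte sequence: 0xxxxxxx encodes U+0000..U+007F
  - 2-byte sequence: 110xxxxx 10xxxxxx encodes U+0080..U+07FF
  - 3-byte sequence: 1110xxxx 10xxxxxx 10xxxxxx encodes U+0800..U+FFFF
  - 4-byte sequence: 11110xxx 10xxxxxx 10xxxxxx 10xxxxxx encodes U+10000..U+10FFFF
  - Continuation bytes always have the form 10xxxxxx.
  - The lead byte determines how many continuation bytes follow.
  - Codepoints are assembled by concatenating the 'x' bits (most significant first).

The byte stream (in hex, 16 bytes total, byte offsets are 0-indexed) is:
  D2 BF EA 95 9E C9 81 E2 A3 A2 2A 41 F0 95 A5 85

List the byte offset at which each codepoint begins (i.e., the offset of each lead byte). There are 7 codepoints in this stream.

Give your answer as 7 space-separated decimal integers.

Answer: 0 2 5 7 10 11 12

Derivation:
Byte[0]=D2: 2-byte lead, need 1 cont bytes. acc=0x12
Byte[1]=BF: continuation. acc=(acc<<6)|0x3F=0x4BF
Completed: cp=U+04BF (starts at byte 0)
Byte[2]=EA: 3-byte lead, need 2 cont bytes. acc=0xA
Byte[3]=95: continuation. acc=(acc<<6)|0x15=0x295
Byte[4]=9E: continuation. acc=(acc<<6)|0x1E=0xA55E
Completed: cp=U+A55E (starts at byte 2)
Byte[5]=C9: 2-byte lead, need 1 cont bytes. acc=0x9
Byte[6]=81: continuation. acc=(acc<<6)|0x01=0x241
Completed: cp=U+0241 (starts at byte 5)
Byte[7]=E2: 3-byte lead, need 2 cont bytes. acc=0x2
Byte[8]=A3: continuation. acc=(acc<<6)|0x23=0xA3
Byte[9]=A2: continuation. acc=(acc<<6)|0x22=0x28E2
Completed: cp=U+28E2 (starts at byte 7)
Byte[10]=2A: 1-byte ASCII. cp=U+002A
Byte[11]=41: 1-byte ASCII. cp=U+0041
Byte[12]=F0: 4-byte lead, need 3 cont bytes. acc=0x0
Byte[13]=95: continuation. acc=(acc<<6)|0x15=0x15
Byte[14]=A5: continuation. acc=(acc<<6)|0x25=0x565
Byte[15]=85: continuation. acc=(acc<<6)|0x05=0x15945
Completed: cp=U+15945 (starts at byte 12)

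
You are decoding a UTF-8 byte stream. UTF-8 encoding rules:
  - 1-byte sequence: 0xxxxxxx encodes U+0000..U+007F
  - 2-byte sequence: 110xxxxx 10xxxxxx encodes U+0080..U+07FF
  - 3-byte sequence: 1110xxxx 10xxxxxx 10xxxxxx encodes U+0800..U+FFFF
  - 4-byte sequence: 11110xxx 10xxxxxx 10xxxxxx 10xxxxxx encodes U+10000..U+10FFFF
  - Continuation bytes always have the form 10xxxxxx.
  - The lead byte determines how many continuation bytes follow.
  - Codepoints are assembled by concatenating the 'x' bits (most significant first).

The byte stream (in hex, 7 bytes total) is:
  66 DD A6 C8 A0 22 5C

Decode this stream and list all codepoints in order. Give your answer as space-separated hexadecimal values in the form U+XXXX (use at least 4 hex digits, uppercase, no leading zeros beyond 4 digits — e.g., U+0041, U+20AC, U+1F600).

Byte[0]=66: 1-byte ASCII. cp=U+0066
Byte[1]=DD: 2-byte lead, need 1 cont bytes. acc=0x1D
Byte[2]=A6: continuation. acc=(acc<<6)|0x26=0x766
Completed: cp=U+0766 (starts at byte 1)
Byte[3]=C8: 2-byte lead, need 1 cont bytes. acc=0x8
Byte[4]=A0: continuation. acc=(acc<<6)|0x20=0x220
Completed: cp=U+0220 (starts at byte 3)
Byte[5]=22: 1-byte ASCII. cp=U+0022
Byte[6]=5C: 1-byte ASCII. cp=U+005C

Answer: U+0066 U+0766 U+0220 U+0022 U+005C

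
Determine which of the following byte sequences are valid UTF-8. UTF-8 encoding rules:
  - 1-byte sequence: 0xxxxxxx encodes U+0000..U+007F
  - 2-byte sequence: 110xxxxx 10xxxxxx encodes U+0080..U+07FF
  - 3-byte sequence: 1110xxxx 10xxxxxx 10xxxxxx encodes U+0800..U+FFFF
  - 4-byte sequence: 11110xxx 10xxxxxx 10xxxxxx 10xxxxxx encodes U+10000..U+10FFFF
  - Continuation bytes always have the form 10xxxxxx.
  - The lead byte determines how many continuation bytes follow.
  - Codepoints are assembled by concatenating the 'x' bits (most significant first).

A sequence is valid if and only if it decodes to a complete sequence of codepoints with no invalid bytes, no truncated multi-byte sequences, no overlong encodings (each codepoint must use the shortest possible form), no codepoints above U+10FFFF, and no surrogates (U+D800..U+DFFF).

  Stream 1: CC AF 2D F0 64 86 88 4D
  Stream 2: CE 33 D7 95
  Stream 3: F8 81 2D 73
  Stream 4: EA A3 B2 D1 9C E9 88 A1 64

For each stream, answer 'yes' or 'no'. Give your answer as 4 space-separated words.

Stream 1: error at byte offset 4. INVALID
Stream 2: error at byte offset 1. INVALID
Stream 3: error at byte offset 0. INVALID
Stream 4: decodes cleanly. VALID

Answer: no no no yes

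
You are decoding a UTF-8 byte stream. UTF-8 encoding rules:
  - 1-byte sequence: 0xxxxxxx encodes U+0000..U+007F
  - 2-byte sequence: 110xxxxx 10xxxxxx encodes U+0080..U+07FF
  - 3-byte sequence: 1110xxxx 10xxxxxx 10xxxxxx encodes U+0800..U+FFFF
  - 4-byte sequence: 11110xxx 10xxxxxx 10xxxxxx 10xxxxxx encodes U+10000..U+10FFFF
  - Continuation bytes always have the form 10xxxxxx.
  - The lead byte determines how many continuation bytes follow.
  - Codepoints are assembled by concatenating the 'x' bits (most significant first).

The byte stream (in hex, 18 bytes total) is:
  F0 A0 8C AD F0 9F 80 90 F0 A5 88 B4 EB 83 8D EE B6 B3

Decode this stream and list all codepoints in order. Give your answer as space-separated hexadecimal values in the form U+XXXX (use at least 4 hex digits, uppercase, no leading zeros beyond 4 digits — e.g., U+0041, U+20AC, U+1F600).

Byte[0]=F0: 4-byte lead, need 3 cont bytes. acc=0x0
Byte[1]=A0: continuation. acc=(acc<<6)|0x20=0x20
Byte[2]=8C: continuation. acc=(acc<<6)|0x0C=0x80C
Byte[3]=AD: continuation. acc=(acc<<6)|0x2D=0x2032D
Completed: cp=U+2032D (starts at byte 0)
Byte[4]=F0: 4-byte lead, need 3 cont bytes. acc=0x0
Byte[5]=9F: continuation. acc=(acc<<6)|0x1F=0x1F
Byte[6]=80: continuation. acc=(acc<<6)|0x00=0x7C0
Byte[7]=90: continuation. acc=(acc<<6)|0x10=0x1F010
Completed: cp=U+1F010 (starts at byte 4)
Byte[8]=F0: 4-byte lead, need 3 cont bytes. acc=0x0
Byte[9]=A5: continuation. acc=(acc<<6)|0x25=0x25
Byte[10]=88: continuation. acc=(acc<<6)|0x08=0x948
Byte[11]=B4: continuation. acc=(acc<<6)|0x34=0x25234
Completed: cp=U+25234 (starts at byte 8)
Byte[12]=EB: 3-byte lead, need 2 cont bytes. acc=0xB
Byte[13]=83: continuation. acc=(acc<<6)|0x03=0x2C3
Byte[14]=8D: continuation. acc=(acc<<6)|0x0D=0xB0CD
Completed: cp=U+B0CD (starts at byte 12)
Byte[15]=EE: 3-byte lead, need 2 cont bytes. acc=0xE
Byte[16]=B6: continuation. acc=(acc<<6)|0x36=0x3B6
Byte[17]=B3: continuation. acc=(acc<<6)|0x33=0xEDB3
Completed: cp=U+EDB3 (starts at byte 15)

Answer: U+2032D U+1F010 U+25234 U+B0CD U+EDB3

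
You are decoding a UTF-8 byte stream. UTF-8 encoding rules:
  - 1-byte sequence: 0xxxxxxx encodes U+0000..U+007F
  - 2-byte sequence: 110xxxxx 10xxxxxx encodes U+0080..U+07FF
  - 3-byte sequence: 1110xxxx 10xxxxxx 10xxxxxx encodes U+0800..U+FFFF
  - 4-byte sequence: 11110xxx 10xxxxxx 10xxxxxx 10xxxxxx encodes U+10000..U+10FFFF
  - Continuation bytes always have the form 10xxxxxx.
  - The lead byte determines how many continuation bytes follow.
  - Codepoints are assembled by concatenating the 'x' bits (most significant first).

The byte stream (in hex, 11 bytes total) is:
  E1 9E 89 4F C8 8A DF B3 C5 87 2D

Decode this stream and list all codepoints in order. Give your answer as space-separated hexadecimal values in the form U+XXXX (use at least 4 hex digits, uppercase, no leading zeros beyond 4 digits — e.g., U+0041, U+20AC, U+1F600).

Byte[0]=E1: 3-byte lead, need 2 cont bytes. acc=0x1
Byte[1]=9E: continuation. acc=(acc<<6)|0x1E=0x5E
Byte[2]=89: continuation. acc=(acc<<6)|0x09=0x1789
Completed: cp=U+1789 (starts at byte 0)
Byte[3]=4F: 1-byte ASCII. cp=U+004F
Byte[4]=C8: 2-byte lead, need 1 cont bytes. acc=0x8
Byte[5]=8A: continuation. acc=(acc<<6)|0x0A=0x20A
Completed: cp=U+020A (starts at byte 4)
Byte[6]=DF: 2-byte lead, need 1 cont bytes. acc=0x1F
Byte[7]=B3: continuation. acc=(acc<<6)|0x33=0x7F3
Completed: cp=U+07F3 (starts at byte 6)
Byte[8]=C5: 2-byte lead, need 1 cont bytes. acc=0x5
Byte[9]=87: continuation. acc=(acc<<6)|0x07=0x147
Completed: cp=U+0147 (starts at byte 8)
Byte[10]=2D: 1-byte ASCII. cp=U+002D

Answer: U+1789 U+004F U+020A U+07F3 U+0147 U+002D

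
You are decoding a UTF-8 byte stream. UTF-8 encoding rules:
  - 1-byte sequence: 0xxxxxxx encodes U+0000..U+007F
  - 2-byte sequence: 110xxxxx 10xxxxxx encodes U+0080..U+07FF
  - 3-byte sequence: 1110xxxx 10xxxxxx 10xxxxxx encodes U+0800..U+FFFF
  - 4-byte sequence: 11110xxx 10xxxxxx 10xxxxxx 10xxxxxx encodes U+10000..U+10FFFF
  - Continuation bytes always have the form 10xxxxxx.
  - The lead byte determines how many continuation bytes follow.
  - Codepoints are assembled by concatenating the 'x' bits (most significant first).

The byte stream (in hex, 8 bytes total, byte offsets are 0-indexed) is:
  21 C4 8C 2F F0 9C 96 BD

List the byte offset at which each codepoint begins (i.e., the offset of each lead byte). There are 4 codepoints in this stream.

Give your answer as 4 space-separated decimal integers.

Answer: 0 1 3 4

Derivation:
Byte[0]=21: 1-byte ASCII. cp=U+0021
Byte[1]=C4: 2-byte lead, need 1 cont bytes. acc=0x4
Byte[2]=8C: continuation. acc=(acc<<6)|0x0C=0x10C
Completed: cp=U+010C (starts at byte 1)
Byte[3]=2F: 1-byte ASCII. cp=U+002F
Byte[4]=F0: 4-byte lead, need 3 cont bytes. acc=0x0
Byte[5]=9C: continuation. acc=(acc<<6)|0x1C=0x1C
Byte[6]=96: continuation. acc=(acc<<6)|0x16=0x716
Byte[7]=BD: continuation. acc=(acc<<6)|0x3D=0x1C5BD
Completed: cp=U+1C5BD (starts at byte 4)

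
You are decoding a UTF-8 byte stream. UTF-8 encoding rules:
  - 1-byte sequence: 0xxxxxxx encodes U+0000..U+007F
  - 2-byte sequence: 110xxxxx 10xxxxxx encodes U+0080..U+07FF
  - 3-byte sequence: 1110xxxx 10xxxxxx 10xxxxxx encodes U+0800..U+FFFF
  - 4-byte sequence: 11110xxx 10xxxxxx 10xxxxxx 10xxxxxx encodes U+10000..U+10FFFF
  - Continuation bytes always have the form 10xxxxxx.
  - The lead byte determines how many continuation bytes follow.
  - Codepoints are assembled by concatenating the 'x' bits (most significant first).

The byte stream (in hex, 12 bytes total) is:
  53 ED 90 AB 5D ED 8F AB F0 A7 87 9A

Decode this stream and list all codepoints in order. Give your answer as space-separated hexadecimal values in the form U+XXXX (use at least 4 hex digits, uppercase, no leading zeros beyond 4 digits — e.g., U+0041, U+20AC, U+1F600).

Byte[0]=53: 1-byte ASCII. cp=U+0053
Byte[1]=ED: 3-byte lead, need 2 cont bytes. acc=0xD
Byte[2]=90: continuation. acc=(acc<<6)|0x10=0x350
Byte[3]=AB: continuation. acc=(acc<<6)|0x2B=0xD42B
Completed: cp=U+D42B (starts at byte 1)
Byte[4]=5D: 1-byte ASCII. cp=U+005D
Byte[5]=ED: 3-byte lead, need 2 cont bytes. acc=0xD
Byte[6]=8F: continuation. acc=(acc<<6)|0x0F=0x34F
Byte[7]=AB: continuation. acc=(acc<<6)|0x2B=0xD3EB
Completed: cp=U+D3EB (starts at byte 5)
Byte[8]=F0: 4-byte lead, need 3 cont bytes. acc=0x0
Byte[9]=A7: continuation. acc=(acc<<6)|0x27=0x27
Byte[10]=87: continuation. acc=(acc<<6)|0x07=0x9C7
Byte[11]=9A: continuation. acc=(acc<<6)|0x1A=0x271DA
Completed: cp=U+271DA (starts at byte 8)

Answer: U+0053 U+D42B U+005D U+D3EB U+271DA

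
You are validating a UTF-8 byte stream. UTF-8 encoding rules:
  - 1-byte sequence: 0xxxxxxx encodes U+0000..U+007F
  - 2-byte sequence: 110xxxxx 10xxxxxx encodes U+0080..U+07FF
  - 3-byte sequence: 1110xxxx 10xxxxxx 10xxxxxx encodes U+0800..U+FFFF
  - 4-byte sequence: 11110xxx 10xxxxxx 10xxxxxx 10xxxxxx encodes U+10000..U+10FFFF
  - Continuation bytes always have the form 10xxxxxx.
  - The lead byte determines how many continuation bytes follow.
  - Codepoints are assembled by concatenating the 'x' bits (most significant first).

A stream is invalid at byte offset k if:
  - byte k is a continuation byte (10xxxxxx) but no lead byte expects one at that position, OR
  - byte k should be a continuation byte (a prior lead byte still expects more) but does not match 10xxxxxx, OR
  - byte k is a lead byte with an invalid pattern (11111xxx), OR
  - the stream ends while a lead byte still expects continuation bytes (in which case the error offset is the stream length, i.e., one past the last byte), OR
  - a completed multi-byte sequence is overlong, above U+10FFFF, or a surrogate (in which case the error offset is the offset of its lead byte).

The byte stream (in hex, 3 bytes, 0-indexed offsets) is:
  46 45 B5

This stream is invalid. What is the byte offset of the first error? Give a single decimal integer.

Byte[0]=46: 1-byte ASCII. cp=U+0046
Byte[1]=45: 1-byte ASCII. cp=U+0045
Byte[2]=B5: INVALID lead byte (not 0xxx/110x/1110/11110)

Answer: 2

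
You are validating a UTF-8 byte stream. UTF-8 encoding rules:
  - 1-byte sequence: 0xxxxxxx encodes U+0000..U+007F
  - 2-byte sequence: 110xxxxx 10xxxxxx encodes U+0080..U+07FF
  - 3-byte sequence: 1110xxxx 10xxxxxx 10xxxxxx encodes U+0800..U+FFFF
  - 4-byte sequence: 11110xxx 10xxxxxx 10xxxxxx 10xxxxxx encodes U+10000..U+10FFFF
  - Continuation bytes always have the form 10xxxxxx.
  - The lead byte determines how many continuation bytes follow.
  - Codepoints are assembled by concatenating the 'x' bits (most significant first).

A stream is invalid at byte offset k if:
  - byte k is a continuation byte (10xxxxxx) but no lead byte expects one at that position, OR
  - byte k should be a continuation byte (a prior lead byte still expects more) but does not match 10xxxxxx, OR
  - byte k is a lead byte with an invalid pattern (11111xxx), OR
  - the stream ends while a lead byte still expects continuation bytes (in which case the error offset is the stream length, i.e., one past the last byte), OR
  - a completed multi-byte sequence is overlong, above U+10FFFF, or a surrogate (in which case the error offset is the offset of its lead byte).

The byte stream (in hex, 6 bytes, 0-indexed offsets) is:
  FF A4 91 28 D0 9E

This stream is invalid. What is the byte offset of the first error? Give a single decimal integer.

Answer: 0

Derivation:
Byte[0]=FF: INVALID lead byte (not 0xxx/110x/1110/11110)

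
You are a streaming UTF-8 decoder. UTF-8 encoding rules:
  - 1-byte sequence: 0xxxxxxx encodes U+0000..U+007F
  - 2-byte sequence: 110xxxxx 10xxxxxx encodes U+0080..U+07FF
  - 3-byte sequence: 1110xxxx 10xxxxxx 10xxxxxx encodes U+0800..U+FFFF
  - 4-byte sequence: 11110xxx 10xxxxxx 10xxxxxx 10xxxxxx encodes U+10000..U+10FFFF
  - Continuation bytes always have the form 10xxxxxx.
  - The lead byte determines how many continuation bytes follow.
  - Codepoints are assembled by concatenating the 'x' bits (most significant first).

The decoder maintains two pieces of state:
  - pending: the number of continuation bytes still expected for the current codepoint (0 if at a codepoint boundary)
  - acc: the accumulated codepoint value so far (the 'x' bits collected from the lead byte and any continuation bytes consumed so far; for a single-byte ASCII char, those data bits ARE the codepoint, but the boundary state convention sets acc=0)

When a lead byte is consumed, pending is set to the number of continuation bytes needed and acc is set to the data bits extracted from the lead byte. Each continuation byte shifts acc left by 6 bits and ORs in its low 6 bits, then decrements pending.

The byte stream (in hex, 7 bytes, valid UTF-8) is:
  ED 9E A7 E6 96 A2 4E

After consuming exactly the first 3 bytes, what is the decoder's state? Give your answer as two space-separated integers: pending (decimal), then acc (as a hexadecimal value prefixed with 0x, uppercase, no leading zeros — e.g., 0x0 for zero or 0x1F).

Byte[0]=ED: 3-byte lead. pending=2, acc=0xD
Byte[1]=9E: continuation. acc=(acc<<6)|0x1E=0x35E, pending=1
Byte[2]=A7: continuation. acc=(acc<<6)|0x27=0xD7A7, pending=0

Answer: 0 0xD7A7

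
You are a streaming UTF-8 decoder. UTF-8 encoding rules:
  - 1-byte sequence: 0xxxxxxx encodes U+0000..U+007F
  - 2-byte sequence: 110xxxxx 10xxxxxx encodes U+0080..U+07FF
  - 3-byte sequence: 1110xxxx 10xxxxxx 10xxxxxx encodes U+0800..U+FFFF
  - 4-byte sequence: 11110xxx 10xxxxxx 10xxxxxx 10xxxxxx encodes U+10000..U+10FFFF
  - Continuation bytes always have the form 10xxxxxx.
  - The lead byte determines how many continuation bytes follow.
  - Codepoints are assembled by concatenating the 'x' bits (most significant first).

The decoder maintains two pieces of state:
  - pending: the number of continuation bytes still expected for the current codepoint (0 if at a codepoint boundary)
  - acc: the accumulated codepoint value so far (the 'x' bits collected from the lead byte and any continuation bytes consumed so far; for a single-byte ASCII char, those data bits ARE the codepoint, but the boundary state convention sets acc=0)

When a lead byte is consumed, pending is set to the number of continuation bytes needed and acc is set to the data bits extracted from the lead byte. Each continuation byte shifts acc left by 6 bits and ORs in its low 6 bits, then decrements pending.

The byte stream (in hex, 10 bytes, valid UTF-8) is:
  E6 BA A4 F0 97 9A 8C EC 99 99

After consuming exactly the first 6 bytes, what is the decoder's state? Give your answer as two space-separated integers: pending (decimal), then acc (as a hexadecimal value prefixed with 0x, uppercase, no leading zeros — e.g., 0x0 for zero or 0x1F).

Answer: 1 0x5DA

Derivation:
Byte[0]=E6: 3-byte lead. pending=2, acc=0x6
Byte[1]=BA: continuation. acc=(acc<<6)|0x3A=0x1BA, pending=1
Byte[2]=A4: continuation. acc=(acc<<6)|0x24=0x6EA4, pending=0
Byte[3]=F0: 4-byte lead. pending=3, acc=0x0
Byte[4]=97: continuation. acc=(acc<<6)|0x17=0x17, pending=2
Byte[5]=9A: continuation. acc=(acc<<6)|0x1A=0x5DA, pending=1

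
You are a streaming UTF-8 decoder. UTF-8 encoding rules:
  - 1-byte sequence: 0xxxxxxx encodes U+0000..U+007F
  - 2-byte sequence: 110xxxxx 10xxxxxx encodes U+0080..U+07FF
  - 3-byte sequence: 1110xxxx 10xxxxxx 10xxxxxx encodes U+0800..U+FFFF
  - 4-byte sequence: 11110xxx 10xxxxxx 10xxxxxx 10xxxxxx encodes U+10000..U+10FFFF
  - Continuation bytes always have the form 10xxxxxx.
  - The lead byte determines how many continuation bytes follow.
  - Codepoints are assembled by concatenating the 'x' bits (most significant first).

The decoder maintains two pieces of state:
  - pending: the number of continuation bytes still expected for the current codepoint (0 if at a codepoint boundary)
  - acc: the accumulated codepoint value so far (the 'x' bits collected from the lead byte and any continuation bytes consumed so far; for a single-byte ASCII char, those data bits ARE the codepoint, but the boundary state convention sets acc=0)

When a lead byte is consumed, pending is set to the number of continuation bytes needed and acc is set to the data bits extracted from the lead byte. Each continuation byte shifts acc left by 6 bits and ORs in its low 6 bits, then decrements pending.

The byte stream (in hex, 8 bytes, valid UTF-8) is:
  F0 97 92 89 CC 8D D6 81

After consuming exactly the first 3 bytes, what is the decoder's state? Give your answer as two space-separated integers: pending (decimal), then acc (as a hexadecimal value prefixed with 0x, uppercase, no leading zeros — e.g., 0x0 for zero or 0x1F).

Answer: 1 0x5D2

Derivation:
Byte[0]=F0: 4-byte lead. pending=3, acc=0x0
Byte[1]=97: continuation. acc=(acc<<6)|0x17=0x17, pending=2
Byte[2]=92: continuation. acc=(acc<<6)|0x12=0x5D2, pending=1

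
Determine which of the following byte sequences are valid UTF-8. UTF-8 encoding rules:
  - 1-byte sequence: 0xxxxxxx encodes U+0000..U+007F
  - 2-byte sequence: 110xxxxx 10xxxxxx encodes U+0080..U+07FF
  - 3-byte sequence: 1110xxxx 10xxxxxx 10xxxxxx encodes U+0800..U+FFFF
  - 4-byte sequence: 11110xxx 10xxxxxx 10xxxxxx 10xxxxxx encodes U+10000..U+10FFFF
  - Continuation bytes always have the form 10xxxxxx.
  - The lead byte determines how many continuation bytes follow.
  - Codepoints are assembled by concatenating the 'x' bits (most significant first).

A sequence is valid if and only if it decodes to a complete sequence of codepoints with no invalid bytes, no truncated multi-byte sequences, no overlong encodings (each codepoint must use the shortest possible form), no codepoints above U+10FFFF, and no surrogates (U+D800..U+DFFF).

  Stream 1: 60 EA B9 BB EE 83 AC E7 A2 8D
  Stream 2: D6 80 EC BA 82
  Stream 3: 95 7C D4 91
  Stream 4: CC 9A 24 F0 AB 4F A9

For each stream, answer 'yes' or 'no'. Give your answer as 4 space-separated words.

Stream 1: decodes cleanly. VALID
Stream 2: decodes cleanly. VALID
Stream 3: error at byte offset 0. INVALID
Stream 4: error at byte offset 5. INVALID

Answer: yes yes no no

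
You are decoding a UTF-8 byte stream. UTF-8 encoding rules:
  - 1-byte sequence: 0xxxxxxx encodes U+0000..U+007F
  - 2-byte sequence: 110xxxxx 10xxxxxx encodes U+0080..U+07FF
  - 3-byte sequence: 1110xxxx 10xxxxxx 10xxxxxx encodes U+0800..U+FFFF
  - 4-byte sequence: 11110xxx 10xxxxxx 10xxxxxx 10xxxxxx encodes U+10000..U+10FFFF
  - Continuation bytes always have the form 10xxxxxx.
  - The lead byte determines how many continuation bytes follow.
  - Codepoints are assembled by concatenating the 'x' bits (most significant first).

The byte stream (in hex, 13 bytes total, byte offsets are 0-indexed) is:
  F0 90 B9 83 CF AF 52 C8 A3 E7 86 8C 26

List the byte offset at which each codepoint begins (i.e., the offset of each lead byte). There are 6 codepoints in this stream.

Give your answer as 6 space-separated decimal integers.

Answer: 0 4 6 7 9 12

Derivation:
Byte[0]=F0: 4-byte lead, need 3 cont bytes. acc=0x0
Byte[1]=90: continuation. acc=(acc<<6)|0x10=0x10
Byte[2]=B9: continuation. acc=(acc<<6)|0x39=0x439
Byte[3]=83: continuation. acc=(acc<<6)|0x03=0x10E43
Completed: cp=U+10E43 (starts at byte 0)
Byte[4]=CF: 2-byte lead, need 1 cont bytes. acc=0xF
Byte[5]=AF: continuation. acc=(acc<<6)|0x2F=0x3EF
Completed: cp=U+03EF (starts at byte 4)
Byte[6]=52: 1-byte ASCII. cp=U+0052
Byte[7]=C8: 2-byte lead, need 1 cont bytes. acc=0x8
Byte[8]=A3: continuation. acc=(acc<<6)|0x23=0x223
Completed: cp=U+0223 (starts at byte 7)
Byte[9]=E7: 3-byte lead, need 2 cont bytes. acc=0x7
Byte[10]=86: continuation. acc=(acc<<6)|0x06=0x1C6
Byte[11]=8C: continuation. acc=(acc<<6)|0x0C=0x718C
Completed: cp=U+718C (starts at byte 9)
Byte[12]=26: 1-byte ASCII. cp=U+0026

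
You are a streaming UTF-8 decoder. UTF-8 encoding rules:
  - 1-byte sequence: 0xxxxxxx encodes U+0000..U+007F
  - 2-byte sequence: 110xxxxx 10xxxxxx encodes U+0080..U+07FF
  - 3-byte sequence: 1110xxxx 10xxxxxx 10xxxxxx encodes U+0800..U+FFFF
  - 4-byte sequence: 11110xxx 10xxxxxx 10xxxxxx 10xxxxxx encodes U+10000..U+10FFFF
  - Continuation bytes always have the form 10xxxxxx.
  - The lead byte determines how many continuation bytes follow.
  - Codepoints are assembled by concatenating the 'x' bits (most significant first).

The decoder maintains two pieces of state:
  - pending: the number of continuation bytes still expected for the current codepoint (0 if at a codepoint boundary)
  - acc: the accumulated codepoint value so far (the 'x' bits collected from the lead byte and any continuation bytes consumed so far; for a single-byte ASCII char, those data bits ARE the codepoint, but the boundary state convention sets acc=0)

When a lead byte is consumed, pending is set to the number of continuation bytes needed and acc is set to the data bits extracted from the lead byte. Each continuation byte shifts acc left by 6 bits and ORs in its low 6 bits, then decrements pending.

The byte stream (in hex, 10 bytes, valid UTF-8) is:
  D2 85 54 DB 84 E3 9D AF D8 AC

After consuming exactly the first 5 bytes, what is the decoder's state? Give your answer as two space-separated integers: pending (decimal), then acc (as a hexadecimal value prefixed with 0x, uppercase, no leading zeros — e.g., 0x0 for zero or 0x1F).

Byte[0]=D2: 2-byte lead. pending=1, acc=0x12
Byte[1]=85: continuation. acc=(acc<<6)|0x05=0x485, pending=0
Byte[2]=54: 1-byte. pending=0, acc=0x0
Byte[3]=DB: 2-byte lead. pending=1, acc=0x1B
Byte[4]=84: continuation. acc=(acc<<6)|0x04=0x6C4, pending=0

Answer: 0 0x6C4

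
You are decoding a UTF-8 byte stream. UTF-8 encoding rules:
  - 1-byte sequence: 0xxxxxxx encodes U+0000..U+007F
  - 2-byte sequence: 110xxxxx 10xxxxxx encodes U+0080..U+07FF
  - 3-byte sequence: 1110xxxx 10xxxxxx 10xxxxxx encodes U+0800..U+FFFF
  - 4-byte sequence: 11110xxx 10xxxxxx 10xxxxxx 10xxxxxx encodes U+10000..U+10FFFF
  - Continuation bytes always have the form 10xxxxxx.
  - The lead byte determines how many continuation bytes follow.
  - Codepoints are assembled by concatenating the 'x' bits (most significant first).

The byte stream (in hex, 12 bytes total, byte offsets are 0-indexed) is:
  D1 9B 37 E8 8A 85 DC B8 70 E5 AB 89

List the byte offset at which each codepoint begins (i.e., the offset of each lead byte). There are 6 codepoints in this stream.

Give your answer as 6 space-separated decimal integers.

Byte[0]=D1: 2-byte lead, need 1 cont bytes. acc=0x11
Byte[1]=9B: continuation. acc=(acc<<6)|0x1B=0x45B
Completed: cp=U+045B (starts at byte 0)
Byte[2]=37: 1-byte ASCII. cp=U+0037
Byte[3]=E8: 3-byte lead, need 2 cont bytes. acc=0x8
Byte[4]=8A: continuation. acc=(acc<<6)|0x0A=0x20A
Byte[5]=85: continuation. acc=(acc<<6)|0x05=0x8285
Completed: cp=U+8285 (starts at byte 3)
Byte[6]=DC: 2-byte lead, need 1 cont bytes. acc=0x1C
Byte[7]=B8: continuation. acc=(acc<<6)|0x38=0x738
Completed: cp=U+0738 (starts at byte 6)
Byte[8]=70: 1-byte ASCII. cp=U+0070
Byte[9]=E5: 3-byte lead, need 2 cont bytes. acc=0x5
Byte[10]=AB: continuation. acc=(acc<<6)|0x2B=0x16B
Byte[11]=89: continuation. acc=(acc<<6)|0x09=0x5AC9
Completed: cp=U+5AC9 (starts at byte 9)

Answer: 0 2 3 6 8 9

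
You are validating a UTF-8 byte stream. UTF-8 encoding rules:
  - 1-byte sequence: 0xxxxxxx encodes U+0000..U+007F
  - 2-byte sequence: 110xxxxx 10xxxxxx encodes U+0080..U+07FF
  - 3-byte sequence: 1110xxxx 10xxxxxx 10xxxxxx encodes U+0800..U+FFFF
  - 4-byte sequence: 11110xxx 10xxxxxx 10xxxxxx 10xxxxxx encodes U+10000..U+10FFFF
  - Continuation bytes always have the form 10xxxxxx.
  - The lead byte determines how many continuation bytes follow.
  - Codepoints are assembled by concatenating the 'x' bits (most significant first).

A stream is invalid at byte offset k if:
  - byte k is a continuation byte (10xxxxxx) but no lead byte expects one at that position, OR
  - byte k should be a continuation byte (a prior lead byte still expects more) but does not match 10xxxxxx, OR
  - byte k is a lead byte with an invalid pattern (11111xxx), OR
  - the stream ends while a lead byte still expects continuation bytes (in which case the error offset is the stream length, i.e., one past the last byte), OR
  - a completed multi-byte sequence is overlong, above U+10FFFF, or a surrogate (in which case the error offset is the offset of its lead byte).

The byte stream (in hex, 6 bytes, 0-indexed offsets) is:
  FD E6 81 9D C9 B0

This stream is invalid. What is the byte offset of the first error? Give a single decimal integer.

Byte[0]=FD: INVALID lead byte (not 0xxx/110x/1110/11110)

Answer: 0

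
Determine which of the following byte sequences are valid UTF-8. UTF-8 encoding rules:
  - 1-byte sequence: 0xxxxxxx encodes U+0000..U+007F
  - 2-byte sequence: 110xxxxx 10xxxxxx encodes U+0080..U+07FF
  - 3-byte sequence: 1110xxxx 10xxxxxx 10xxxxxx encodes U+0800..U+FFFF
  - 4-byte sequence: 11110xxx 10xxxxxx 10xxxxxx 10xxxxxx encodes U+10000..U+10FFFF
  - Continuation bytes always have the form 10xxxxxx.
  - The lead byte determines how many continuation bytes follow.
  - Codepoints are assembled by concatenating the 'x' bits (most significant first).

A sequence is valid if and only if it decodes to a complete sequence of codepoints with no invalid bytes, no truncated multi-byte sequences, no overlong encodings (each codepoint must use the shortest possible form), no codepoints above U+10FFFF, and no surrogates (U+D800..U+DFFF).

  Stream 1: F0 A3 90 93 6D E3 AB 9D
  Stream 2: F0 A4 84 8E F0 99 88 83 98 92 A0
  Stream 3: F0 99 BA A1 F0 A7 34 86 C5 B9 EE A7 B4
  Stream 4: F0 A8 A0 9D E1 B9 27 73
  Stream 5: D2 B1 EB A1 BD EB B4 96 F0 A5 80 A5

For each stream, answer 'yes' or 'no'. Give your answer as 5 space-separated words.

Stream 1: decodes cleanly. VALID
Stream 2: error at byte offset 8. INVALID
Stream 3: error at byte offset 6. INVALID
Stream 4: error at byte offset 6. INVALID
Stream 5: decodes cleanly. VALID

Answer: yes no no no yes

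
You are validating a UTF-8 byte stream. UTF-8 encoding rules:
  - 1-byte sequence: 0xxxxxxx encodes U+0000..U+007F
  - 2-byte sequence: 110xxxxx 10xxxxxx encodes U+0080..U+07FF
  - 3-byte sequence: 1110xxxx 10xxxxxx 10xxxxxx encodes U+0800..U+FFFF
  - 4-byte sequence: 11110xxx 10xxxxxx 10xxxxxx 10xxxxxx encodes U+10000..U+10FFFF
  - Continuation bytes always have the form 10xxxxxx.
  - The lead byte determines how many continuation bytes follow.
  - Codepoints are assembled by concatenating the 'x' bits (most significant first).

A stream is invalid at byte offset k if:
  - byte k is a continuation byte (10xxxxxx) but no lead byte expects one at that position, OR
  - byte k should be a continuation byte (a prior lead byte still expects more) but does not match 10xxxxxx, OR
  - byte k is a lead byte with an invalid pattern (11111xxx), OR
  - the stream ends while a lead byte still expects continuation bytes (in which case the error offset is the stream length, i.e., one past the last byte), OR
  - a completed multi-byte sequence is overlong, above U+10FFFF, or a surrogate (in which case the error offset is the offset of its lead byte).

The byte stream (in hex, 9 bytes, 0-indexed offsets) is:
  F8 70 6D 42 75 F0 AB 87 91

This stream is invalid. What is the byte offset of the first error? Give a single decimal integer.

Byte[0]=F8: INVALID lead byte (not 0xxx/110x/1110/11110)

Answer: 0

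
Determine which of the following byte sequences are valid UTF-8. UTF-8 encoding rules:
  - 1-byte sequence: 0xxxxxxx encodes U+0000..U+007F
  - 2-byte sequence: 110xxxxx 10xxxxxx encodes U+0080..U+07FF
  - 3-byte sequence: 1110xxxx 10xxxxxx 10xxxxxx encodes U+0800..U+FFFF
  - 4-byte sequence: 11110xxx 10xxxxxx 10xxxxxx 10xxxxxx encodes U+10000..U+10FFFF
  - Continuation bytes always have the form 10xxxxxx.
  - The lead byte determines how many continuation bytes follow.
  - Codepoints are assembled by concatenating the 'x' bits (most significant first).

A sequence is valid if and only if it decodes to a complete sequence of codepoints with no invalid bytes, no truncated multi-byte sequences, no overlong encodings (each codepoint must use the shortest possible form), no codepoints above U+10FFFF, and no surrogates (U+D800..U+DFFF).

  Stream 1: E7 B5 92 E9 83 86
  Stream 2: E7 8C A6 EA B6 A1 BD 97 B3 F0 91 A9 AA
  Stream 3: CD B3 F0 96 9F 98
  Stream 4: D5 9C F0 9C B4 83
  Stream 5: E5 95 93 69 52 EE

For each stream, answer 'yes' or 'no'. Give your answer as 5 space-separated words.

Answer: yes no yes yes no

Derivation:
Stream 1: decodes cleanly. VALID
Stream 2: error at byte offset 6. INVALID
Stream 3: decodes cleanly. VALID
Stream 4: decodes cleanly. VALID
Stream 5: error at byte offset 6. INVALID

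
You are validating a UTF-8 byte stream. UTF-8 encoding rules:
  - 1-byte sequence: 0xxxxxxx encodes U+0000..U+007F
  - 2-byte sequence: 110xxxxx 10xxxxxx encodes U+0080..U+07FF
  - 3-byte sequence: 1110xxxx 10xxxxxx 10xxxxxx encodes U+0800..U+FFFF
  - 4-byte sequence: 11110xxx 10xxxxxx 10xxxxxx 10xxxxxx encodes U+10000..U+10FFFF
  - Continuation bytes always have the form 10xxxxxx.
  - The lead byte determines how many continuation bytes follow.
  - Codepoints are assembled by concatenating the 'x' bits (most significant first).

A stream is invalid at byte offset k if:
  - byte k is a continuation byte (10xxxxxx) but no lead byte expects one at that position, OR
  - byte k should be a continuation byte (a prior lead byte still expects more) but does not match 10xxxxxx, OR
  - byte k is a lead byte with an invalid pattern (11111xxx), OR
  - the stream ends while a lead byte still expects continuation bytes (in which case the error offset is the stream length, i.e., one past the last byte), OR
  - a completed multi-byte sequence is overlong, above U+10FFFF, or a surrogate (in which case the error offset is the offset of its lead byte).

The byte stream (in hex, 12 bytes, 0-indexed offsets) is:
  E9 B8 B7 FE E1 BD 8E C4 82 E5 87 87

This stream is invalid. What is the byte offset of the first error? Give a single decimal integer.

Answer: 3

Derivation:
Byte[0]=E9: 3-byte lead, need 2 cont bytes. acc=0x9
Byte[1]=B8: continuation. acc=(acc<<6)|0x38=0x278
Byte[2]=B7: continuation. acc=(acc<<6)|0x37=0x9E37
Completed: cp=U+9E37 (starts at byte 0)
Byte[3]=FE: INVALID lead byte (not 0xxx/110x/1110/11110)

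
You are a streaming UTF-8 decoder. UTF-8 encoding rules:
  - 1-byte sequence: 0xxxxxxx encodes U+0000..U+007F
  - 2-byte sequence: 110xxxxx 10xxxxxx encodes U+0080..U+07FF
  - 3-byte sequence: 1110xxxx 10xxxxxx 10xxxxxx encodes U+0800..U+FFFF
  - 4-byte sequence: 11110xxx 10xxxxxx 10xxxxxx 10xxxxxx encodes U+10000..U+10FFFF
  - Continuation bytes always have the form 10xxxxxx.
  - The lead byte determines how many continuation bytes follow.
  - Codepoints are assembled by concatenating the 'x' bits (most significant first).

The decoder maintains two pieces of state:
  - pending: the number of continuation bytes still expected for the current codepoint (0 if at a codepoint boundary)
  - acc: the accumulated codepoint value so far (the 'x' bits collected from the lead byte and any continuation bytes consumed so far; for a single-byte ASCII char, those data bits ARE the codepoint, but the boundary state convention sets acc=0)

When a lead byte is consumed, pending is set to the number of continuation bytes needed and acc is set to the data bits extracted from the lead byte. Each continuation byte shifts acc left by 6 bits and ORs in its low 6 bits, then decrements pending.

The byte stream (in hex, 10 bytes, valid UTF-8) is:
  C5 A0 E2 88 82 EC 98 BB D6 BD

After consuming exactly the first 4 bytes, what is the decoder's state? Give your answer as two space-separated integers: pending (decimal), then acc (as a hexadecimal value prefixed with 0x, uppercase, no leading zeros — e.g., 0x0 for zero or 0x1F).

Byte[0]=C5: 2-byte lead. pending=1, acc=0x5
Byte[1]=A0: continuation. acc=(acc<<6)|0x20=0x160, pending=0
Byte[2]=E2: 3-byte lead. pending=2, acc=0x2
Byte[3]=88: continuation. acc=(acc<<6)|0x08=0x88, pending=1

Answer: 1 0x88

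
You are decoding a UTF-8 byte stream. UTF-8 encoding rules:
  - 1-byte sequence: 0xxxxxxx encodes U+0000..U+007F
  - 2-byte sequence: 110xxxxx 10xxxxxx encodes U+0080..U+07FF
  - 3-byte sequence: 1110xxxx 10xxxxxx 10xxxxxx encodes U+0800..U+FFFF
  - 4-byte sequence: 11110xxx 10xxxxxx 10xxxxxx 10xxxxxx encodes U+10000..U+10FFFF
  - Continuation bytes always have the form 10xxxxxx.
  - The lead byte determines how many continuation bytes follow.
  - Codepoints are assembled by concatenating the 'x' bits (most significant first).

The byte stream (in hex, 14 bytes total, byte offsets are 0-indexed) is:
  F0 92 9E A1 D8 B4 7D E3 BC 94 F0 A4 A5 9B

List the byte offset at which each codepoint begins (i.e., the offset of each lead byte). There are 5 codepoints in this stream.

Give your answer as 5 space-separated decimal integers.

Byte[0]=F0: 4-byte lead, need 3 cont bytes. acc=0x0
Byte[1]=92: continuation. acc=(acc<<6)|0x12=0x12
Byte[2]=9E: continuation. acc=(acc<<6)|0x1E=0x49E
Byte[3]=A1: continuation. acc=(acc<<6)|0x21=0x127A1
Completed: cp=U+127A1 (starts at byte 0)
Byte[4]=D8: 2-byte lead, need 1 cont bytes. acc=0x18
Byte[5]=B4: continuation. acc=(acc<<6)|0x34=0x634
Completed: cp=U+0634 (starts at byte 4)
Byte[6]=7D: 1-byte ASCII. cp=U+007D
Byte[7]=E3: 3-byte lead, need 2 cont bytes. acc=0x3
Byte[8]=BC: continuation. acc=(acc<<6)|0x3C=0xFC
Byte[9]=94: continuation. acc=(acc<<6)|0x14=0x3F14
Completed: cp=U+3F14 (starts at byte 7)
Byte[10]=F0: 4-byte lead, need 3 cont bytes. acc=0x0
Byte[11]=A4: continuation. acc=(acc<<6)|0x24=0x24
Byte[12]=A5: continuation. acc=(acc<<6)|0x25=0x925
Byte[13]=9B: continuation. acc=(acc<<6)|0x1B=0x2495B
Completed: cp=U+2495B (starts at byte 10)

Answer: 0 4 6 7 10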